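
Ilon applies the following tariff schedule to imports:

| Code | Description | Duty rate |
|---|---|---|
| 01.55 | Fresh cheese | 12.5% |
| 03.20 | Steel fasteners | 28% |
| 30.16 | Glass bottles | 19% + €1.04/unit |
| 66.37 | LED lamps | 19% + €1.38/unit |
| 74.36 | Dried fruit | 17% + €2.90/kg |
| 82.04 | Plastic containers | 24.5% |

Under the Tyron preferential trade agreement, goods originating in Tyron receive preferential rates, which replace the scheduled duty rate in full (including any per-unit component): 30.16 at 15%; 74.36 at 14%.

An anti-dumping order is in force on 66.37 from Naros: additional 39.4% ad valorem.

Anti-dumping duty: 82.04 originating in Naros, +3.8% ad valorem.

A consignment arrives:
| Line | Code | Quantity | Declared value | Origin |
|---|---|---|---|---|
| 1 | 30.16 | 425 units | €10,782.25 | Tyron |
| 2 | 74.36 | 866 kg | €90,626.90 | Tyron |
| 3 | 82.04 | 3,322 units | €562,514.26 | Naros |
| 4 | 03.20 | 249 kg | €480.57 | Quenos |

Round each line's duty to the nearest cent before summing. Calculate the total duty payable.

Line 1 (30.16, Tyron, 425 units, €10,782.25):
Base rate for 30.16 is 19% + €1.04/unit.
Origin Tyron qualifies under the Ilon–Tyron agreement and 30.16 is covered: preferential rate 15% applies instead.
Duty = €10,782.25 × 15% = €1,617.34.
Line 2 (74.36, Tyron, 866 kg, €90,626.90):
Base rate for 74.36 is 17% + €2.90/kg.
Origin Tyron qualifies under the Ilon–Tyron agreement and 74.36 is covered: preferential rate 14% applies instead.
Duty = €90,626.90 × 14% = €12,687.77.
Line 3 (82.04, Naros, 3,322 units, €562,514.26):
Base rate for 82.04 is 24.5%.
Additional duty on 82.04 from Naros: +3.8%. Applied ad valorem rate: 24.5% + 3.8% = 28.3%.
Duty = €562,514.26 × 28.3% = €159,191.54.
Line 4 (03.20, Quenos, 249 kg, €480.57):
Base rate for 03.20 is 28%.
Duty = €480.57 × 28% = €134.56.
Total = €1,617.34 + €12,687.77 + €159,191.54 + €134.56 = €173,631.21.

€173,631.21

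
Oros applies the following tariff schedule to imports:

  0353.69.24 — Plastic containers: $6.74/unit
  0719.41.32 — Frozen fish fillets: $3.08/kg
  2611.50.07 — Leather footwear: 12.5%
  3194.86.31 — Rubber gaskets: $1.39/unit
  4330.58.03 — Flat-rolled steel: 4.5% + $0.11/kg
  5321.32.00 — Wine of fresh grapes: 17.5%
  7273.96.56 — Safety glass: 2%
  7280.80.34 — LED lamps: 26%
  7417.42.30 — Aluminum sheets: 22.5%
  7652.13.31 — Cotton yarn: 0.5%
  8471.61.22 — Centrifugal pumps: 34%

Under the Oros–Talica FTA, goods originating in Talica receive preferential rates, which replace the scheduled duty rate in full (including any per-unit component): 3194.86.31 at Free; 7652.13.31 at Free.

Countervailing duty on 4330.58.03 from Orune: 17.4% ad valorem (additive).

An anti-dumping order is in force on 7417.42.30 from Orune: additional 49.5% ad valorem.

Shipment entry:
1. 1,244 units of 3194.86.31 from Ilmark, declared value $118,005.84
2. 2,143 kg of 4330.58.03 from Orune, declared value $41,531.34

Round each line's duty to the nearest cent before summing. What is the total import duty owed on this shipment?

$11,060.25

Line 1 (3194.86.31, Ilmark, 1,244 units, $118,005.84):
Base rate for 3194.86.31 is $1.39/unit.
3194.86.31 has an FTA preferential rate, but origin Ilmark is not Talica; base rate stands.
Duty = 1,244 × $1.39 = $1,729.16.
Line 2 (4330.58.03, Orune, 2,143 kg, $41,531.34):
Base rate for 4330.58.03 is 4.5% + $0.11/kg.
Additional duty on 4330.58.03 from Orune: +17.4%. Applied ad valorem rate: 4.5% + 17.4% = 21.9%.
Duty = $41,531.34 × 21.9% + 2,143 × $0.11 = $9,331.09.
Total = $1,729.16 + $9,331.09 = $11,060.25.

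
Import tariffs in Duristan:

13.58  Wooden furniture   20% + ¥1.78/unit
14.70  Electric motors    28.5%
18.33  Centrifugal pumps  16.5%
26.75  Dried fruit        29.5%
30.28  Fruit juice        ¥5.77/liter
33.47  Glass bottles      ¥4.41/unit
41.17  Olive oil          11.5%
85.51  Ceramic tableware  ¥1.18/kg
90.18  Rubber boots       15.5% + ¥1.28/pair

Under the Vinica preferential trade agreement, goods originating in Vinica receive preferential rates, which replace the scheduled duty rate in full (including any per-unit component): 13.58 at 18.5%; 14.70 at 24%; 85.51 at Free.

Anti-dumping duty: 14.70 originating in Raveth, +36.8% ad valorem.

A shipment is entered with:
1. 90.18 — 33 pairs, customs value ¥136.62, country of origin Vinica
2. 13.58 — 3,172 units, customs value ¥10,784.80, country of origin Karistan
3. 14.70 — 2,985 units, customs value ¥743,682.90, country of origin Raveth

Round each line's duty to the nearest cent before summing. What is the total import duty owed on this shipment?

Line 1 (90.18, Vinica, 33 pairs, ¥136.62):
Base rate for 90.18 is 15.5% + ¥1.28/pair.
Origin Vinica is the FTA partner but 90.18 is not on the preference list; base rate stands.
Duty = ¥136.62 × 15.5% + 33 × ¥1.28 = ¥63.42.
Line 2 (13.58, Karistan, 3,172 units, ¥10,784.80):
Base rate for 13.58 is 20% + ¥1.78/unit.
13.58 has an FTA preferential rate, but origin Karistan is not Vinica; base rate stands.
Duty = ¥10,784.80 × 20% + 3,172 × ¥1.78 = ¥7,803.12.
Line 3 (14.70, Raveth, 2,985 units, ¥743,682.90):
Base rate for 14.70 is 28.5%.
14.70 has an FTA preferential rate, but origin Raveth is not Vinica; base rate stands.
Additional duty on 14.70 from Raveth: +36.8%. Applied ad valorem rate: 28.5% + 36.8% = 65.3%.
Duty = ¥743,682.90 × 65.3% = ¥485,624.93.
Total = ¥63.42 + ¥7,803.12 + ¥485,624.93 = ¥493,491.47.

¥493,491.47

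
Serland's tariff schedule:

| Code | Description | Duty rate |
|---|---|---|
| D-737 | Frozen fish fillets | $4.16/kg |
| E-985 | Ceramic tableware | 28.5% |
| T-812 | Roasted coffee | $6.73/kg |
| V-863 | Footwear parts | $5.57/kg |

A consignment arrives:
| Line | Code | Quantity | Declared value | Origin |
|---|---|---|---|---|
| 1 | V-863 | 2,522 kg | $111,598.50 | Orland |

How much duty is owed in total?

Line 1 (V-863, Orland, 2,522 kg, $111,598.50):
Base rate for V-863 is $5.57/kg.
Duty = 2,522 × $5.57 = $14,047.54.

$14,047.54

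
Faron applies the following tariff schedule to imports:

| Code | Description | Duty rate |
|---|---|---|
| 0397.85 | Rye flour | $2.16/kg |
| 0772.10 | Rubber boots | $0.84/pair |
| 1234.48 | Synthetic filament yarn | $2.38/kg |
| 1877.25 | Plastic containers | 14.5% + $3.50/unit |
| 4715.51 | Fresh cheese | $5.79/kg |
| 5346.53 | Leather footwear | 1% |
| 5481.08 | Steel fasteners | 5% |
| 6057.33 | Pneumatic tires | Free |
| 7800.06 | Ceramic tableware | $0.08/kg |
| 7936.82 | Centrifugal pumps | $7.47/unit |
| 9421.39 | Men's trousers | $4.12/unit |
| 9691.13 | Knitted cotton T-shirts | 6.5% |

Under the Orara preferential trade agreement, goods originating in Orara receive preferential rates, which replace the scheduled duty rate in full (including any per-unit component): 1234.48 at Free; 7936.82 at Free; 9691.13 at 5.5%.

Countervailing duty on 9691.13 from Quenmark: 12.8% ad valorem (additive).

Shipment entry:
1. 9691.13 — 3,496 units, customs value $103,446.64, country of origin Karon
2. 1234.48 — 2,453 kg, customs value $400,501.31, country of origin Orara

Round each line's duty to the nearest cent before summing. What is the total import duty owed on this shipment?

$6,724.03

Line 1 (9691.13, Karon, 3,496 units, $103,446.64):
Base rate for 9691.13 is 6.5%.
9691.13 has an FTA preferential rate, but origin Karon is not Orara; base rate stands.
The additional-duty order on 9691.13 targets Quenmark, not Karon; it does not apply.
Duty = $103,446.64 × 6.5% = $6,724.03.
Line 2 (1234.48, Orara, 2,453 kg, $400,501.31):
Base rate for 1234.48 is $2.38/kg.
Origin Orara qualifies under the Faron–Orara agreement and 1234.48 is covered: preferential rate Free applies instead.
Duty = $400,501.31 × 0% = $0.00.
Total = $6,724.03 + $0.00 = $6,724.03.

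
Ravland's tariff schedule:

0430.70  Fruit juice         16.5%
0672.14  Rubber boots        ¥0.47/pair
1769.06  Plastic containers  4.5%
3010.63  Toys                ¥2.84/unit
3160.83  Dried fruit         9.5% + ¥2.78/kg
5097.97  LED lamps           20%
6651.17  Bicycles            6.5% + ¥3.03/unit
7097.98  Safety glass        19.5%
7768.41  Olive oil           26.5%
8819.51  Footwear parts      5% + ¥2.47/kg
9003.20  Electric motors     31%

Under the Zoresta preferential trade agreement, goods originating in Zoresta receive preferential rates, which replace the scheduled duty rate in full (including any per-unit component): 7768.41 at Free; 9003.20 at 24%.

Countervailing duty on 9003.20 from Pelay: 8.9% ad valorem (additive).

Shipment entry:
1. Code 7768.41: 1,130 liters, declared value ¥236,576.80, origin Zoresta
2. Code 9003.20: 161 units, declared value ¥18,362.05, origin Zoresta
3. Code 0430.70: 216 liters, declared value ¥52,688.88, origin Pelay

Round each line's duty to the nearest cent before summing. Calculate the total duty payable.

Line 1 (7768.41, Zoresta, 1,130 liters, ¥236,576.80):
Base rate for 7768.41 is 26.5%.
Origin Zoresta qualifies under the Ravland–Zoresta agreement and 7768.41 is covered: preferential rate Free applies instead.
Duty = ¥236,576.80 × 0% = ¥0.00.
Line 2 (9003.20, Zoresta, 161 units, ¥18,362.05):
Base rate for 9003.20 is 31%.
Origin Zoresta qualifies under the Ravland–Zoresta agreement and 9003.20 is covered: preferential rate 24% applies instead.
The additional-duty order on 9003.20 targets Pelay, not Zoresta; it does not apply.
Duty = ¥18,362.05 × 24% = ¥4,406.89.
Line 3 (0430.70, Pelay, 216 liters, ¥52,688.88):
Base rate for 0430.70 is 16.5%.
Duty = ¥52,688.88 × 16.5% = ¥8,693.67.
Total = ¥0.00 + ¥4,406.89 + ¥8,693.67 = ¥13,100.56.

¥13,100.56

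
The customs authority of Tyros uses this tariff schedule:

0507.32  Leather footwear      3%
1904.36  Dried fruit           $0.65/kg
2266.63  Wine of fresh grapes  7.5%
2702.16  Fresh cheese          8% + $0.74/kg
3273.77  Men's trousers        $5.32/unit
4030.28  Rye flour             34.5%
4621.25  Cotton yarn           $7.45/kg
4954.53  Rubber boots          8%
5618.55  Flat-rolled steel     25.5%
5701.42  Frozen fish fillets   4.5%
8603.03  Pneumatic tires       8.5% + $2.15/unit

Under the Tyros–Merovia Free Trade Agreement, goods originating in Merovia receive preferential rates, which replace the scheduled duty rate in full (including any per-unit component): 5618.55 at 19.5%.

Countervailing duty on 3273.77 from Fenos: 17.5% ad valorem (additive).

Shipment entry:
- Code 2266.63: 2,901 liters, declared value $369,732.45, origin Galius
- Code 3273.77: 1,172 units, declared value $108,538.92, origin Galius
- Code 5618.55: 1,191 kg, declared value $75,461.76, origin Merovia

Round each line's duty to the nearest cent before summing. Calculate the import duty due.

Line 1 (2266.63, Galius, 2,901 liters, $369,732.45):
Base rate for 2266.63 is 7.5%.
Duty = $369,732.45 × 7.5% = $27,729.93.
Line 2 (3273.77, Galius, 1,172 units, $108,538.92):
Base rate for 3273.77 is $5.32/unit.
The additional-duty order on 3273.77 targets Fenos, not Galius; it does not apply.
Duty = 1,172 × $5.32 = $6,235.04.
Line 3 (5618.55, Merovia, 1,191 kg, $75,461.76):
Base rate for 5618.55 is 25.5%.
Origin Merovia qualifies under the Tyros–Merovia agreement and 5618.55 is covered: preferential rate 19.5% applies instead.
Duty = $75,461.76 × 19.5% = $14,715.04.
Total = $27,729.93 + $6,235.04 + $14,715.04 = $48,680.01.

$48,680.01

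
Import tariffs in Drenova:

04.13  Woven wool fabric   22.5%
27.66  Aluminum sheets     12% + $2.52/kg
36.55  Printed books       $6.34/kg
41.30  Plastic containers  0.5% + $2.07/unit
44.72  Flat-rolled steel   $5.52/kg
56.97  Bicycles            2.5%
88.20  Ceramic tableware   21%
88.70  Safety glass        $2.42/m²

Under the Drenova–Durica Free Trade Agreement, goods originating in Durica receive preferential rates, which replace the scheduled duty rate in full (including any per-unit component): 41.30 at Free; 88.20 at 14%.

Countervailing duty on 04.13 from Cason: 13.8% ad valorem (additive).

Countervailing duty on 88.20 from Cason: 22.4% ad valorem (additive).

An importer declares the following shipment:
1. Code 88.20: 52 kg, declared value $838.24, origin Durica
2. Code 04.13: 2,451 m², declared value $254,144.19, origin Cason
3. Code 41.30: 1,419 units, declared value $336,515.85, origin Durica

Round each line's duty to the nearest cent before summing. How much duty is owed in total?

Line 1 (88.20, Durica, 52 kg, $838.24):
Base rate for 88.20 is 21%.
Origin Durica qualifies under the Drenova–Durica agreement and 88.20 is covered: preferential rate 14% applies instead.
The additional-duty order on 88.20 targets Cason, not Durica; it does not apply.
Duty = $838.24 × 14% = $117.35.
Line 2 (04.13, Cason, 2,451 m², $254,144.19):
Base rate for 04.13 is 22.5%.
Additional duty on 04.13 from Cason: +13.8%. Applied ad valorem rate: 22.5% + 13.8% = 36.3%.
Duty = $254,144.19 × 36.3% = $92,254.34.
Line 3 (41.30, Durica, 1,419 units, $336,515.85):
Base rate for 41.30 is 0.5% + $2.07/unit.
Origin Durica qualifies under the Drenova–Durica agreement and 41.30 is covered: preferential rate Free applies instead.
Duty = $336,515.85 × 0% = $0.00.
Total = $117.35 + $92,254.34 + $0.00 = $92,371.69.

$92,371.69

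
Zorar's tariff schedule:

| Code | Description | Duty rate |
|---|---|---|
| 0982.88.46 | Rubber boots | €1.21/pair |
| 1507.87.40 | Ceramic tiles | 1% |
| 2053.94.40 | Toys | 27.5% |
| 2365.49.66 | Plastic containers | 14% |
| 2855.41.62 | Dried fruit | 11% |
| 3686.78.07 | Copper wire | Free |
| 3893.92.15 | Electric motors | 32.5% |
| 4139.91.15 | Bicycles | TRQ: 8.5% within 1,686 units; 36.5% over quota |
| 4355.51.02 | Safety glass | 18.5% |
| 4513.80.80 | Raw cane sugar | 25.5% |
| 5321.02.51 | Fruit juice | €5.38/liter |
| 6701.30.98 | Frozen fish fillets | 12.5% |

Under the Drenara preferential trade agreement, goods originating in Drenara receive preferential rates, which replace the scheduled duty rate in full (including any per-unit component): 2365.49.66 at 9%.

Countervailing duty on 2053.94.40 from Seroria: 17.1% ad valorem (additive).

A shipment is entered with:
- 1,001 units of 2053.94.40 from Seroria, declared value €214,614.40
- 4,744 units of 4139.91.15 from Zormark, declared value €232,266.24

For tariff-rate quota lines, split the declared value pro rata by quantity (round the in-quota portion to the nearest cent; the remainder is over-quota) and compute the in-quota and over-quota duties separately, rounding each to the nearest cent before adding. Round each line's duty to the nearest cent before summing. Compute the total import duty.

Line 1 (2053.94.40, Seroria, 1,001 units, €214,614.40):
Base rate for 2053.94.40 is 27.5%.
Additional duty on 2053.94.40 from Seroria: +17.1%. Applied ad valorem rate: 27.5% + 17.1% = 44.6%.
Duty = €214,614.40 × 44.6% = €95,718.02.
Line 2 (4139.91.15, Zormark, 4,744 units, €232,266.24):
Code 4139.91.15 is under a tariff-rate quota (threshold 1,686 units). In-quota: 1,686 units at 8.5%; over-quota: 3,058 units at 36.5%.
Pro-rata value split: in-quota = €232,266.24 × 1,686/4,744 = €82,546.56; over-quota = €232,266.24 − €82,546.56 = €149,719.68.
In-quota duty = €82,546.56 × 8.5% = €7,016.46. Over-quota duty = €149,719.68 × 36.5% = €54,647.68.
Line duty = €7,016.46 + €54,647.68 = €61,664.14.
Total = €95,718.02 + €61,664.14 = €157,382.16.

€157,382.16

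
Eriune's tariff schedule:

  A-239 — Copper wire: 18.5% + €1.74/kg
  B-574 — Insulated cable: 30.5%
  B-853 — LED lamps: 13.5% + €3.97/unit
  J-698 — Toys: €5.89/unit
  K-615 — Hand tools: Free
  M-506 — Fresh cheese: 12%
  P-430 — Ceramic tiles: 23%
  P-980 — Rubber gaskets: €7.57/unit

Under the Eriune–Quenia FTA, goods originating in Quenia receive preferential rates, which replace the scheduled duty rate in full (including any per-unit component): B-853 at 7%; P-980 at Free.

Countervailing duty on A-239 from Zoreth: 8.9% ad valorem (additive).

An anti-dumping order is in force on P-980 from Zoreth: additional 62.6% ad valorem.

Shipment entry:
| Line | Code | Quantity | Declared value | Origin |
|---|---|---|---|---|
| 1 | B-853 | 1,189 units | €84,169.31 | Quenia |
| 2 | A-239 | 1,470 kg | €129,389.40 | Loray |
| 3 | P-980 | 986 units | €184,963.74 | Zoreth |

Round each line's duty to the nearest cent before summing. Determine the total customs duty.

€155,638.01

Line 1 (B-853, Quenia, 1,189 units, €84,169.31):
Base rate for B-853 is 13.5% + €3.97/unit.
Origin Quenia qualifies under the Eriune–Quenia agreement and B-853 is covered: preferential rate 7% applies instead.
Duty = €84,169.31 × 7% = €5,891.85.
Line 2 (A-239, Loray, 1,470 kg, €129,389.40):
Base rate for A-239 is 18.5% + €1.74/kg.
The additional-duty order on A-239 targets Zoreth, not Loray; it does not apply.
Duty = €129,389.40 × 18.5% + 1,470 × €1.74 = €26,494.84.
Line 3 (P-980, Zoreth, 986 units, €184,963.74):
Base rate for P-980 is €7.57/unit.
P-980 has an FTA preferential rate, but origin Zoreth is not Quenia; base rate stands.
Additional duty on P-980 from Zoreth: +62.6% ad valorem. Applied ad valorem rate = 62.6%.
Duty = €184,963.74 × 62.6% + 986 × €7.57 = €123,251.32.
Total = €5,891.85 + €26,494.84 + €123,251.32 = €155,638.01.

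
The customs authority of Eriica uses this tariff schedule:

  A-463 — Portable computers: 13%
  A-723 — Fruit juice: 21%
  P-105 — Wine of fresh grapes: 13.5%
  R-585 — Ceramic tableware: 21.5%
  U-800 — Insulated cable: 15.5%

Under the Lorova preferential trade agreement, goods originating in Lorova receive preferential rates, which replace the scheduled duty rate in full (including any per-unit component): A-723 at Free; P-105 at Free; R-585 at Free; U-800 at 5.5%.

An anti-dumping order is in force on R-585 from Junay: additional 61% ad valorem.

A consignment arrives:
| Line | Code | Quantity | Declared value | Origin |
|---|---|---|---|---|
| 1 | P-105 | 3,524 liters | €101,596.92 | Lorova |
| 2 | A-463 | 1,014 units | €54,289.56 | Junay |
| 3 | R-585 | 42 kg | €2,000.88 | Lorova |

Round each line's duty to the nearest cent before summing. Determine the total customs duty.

€7,057.64

Line 1 (P-105, Lorova, 3,524 liters, €101,596.92):
Base rate for P-105 is 13.5%.
Origin Lorova qualifies under the Eriica–Lorova agreement and P-105 is covered: preferential rate Free applies instead.
Duty = €101,596.92 × 0% = €0.00.
Line 2 (A-463, Junay, 1,014 units, €54,289.56):
Base rate for A-463 is 13%.
Duty = €54,289.56 × 13% = €7,057.64.
Line 3 (R-585, Lorova, 42 kg, €2,000.88):
Base rate for R-585 is 21.5%.
Origin Lorova qualifies under the Eriica–Lorova agreement and R-585 is covered: preferential rate Free applies instead.
The additional-duty order on R-585 targets Junay, not Lorova; it does not apply.
Duty = €2,000.88 × 0% = €0.00.
Total = €0.00 + €7,057.64 + €0.00 = €7,057.64.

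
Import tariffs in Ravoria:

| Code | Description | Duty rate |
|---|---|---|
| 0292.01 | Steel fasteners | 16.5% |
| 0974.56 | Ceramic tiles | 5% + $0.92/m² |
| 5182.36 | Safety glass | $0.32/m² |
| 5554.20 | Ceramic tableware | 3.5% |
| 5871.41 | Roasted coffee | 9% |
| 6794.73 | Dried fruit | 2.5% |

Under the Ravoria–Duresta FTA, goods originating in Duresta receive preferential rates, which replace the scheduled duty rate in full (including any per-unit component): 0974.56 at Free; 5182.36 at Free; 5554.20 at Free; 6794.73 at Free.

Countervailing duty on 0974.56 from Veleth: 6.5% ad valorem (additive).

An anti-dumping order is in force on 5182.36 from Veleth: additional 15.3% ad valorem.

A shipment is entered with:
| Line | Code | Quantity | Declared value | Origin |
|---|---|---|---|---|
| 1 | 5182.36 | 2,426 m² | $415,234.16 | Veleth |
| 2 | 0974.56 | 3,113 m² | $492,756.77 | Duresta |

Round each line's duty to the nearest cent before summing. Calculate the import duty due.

Line 1 (5182.36, Veleth, 2,426 m², $415,234.16):
Base rate for 5182.36 is $0.32/m².
5182.36 has an FTA preferential rate, but origin Veleth is not Duresta; base rate stands.
Additional duty on 5182.36 from Veleth: +15.3% ad valorem. Applied ad valorem rate = 15.3%.
Duty = $415,234.16 × 15.3% + 2,426 × $0.32 = $64,307.15.
Line 2 (0974.56, Duresta, 3,113 m², $492,756.77):
Base rate for 0974.56 is 5% + $0.92/m².
Origin Duresta qualifies under the Ravoria–Duresta agreement and 0974.56 is covered: preferential rate Free applies instead.
The additional-duty order on 0974.56 targets Veleth, not Duresta; it does not apply.
Duty = $492,756.77 × 0% = $0.00.
Total = $64,307.15 + $0.00 = $64,307.15.

$64,307.15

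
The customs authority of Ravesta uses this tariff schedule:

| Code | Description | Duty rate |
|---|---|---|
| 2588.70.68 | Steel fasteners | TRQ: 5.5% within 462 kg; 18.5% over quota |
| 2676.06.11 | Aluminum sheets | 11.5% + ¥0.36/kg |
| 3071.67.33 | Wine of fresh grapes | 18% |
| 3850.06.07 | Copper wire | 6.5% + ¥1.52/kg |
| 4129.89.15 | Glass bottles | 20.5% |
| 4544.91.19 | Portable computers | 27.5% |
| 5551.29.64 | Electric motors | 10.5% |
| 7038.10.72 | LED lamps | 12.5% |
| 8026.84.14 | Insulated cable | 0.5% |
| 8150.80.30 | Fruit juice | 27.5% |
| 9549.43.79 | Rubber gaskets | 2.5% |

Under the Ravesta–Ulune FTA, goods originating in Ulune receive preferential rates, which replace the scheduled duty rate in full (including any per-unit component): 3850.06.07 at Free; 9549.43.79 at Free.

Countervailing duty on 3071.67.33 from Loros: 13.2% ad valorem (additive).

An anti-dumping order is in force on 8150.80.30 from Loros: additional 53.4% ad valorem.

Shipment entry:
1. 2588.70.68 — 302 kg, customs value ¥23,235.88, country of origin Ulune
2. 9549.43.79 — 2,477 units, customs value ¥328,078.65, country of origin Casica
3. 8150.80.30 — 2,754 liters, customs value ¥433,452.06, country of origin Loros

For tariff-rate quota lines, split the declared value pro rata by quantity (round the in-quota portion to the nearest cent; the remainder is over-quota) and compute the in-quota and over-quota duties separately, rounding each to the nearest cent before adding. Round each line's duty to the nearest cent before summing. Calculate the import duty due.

Line 1 (2588.70.68, Ulune, 302 kg, ¥23,235.88):
Code 2588.70.68 is under a tariff-rate quota (threshold 462 kg). Quantity 302 kg is within the quota, so the in-quota rate 5.5% applies to the full value.
Duty = ¥23,235.88 × 5.5% = ¥1,277.97.
Line 2 (9549.43.79, Casica, 2,477 units, ¥328,078.65):
Base rate for 9549.43.79 is 2.5%.
9549.43.79 has an FTA preferential rate, but origin Casica is not Ulune; base rate stands.
Duty = ¥328,078.65 × 2.5% = ¥8,201.97.
Line 3 (8150.80.30, Loros, 2,754 liters, ¥433,452.06):
Base rate for 8150.80.30 is 27.5%.
Additional duty on 8150.80.30 from Loros: +53.4%. Applied ad valorem rate: 27.5% + 53.4% = 80.9%.
Duty = ¥433,452.06 × 80.9% = ¥350,662.72.
Total = ¥1,277.97 + ¥8,201.97 + ¥350,662.72 = ¥360,142.66.

¥360,142.66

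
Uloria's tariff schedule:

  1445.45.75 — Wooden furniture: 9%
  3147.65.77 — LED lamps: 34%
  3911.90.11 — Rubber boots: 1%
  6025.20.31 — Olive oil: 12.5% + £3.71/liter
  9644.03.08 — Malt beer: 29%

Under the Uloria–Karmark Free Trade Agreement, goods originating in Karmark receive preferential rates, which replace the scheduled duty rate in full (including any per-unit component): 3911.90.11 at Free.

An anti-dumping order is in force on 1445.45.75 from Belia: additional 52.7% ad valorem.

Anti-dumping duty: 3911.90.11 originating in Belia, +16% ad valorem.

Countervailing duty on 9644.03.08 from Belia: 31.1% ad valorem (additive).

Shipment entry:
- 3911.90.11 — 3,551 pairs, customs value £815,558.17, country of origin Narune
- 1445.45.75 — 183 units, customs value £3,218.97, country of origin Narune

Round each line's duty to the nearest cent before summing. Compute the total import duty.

Line 1 (3911.90.11, Narune, 3,551 pairs, £815,558.17):
Base rate for 3911.90.11 is 1%.
3911.90.11 has an FTA preferential rate, but origin Narune is not Karmark; base rate stands.
The additional-duty order on 3911.90.11 targets Belia, not Narune; it does not apply.
Duty = £815,558.17 × 1% = £8,155.58.
Line 2 (1445.45.75, Narune, 183 units, £3,218.97):
Base rate for 1445.45.75 is 9%.
The additional-duty order on 1445.45.75 targets Belia, not Narune; it does not apply.
Duty = £3,218.97 × 9% = £289.71.
Total = £8,155.58 + £289.71 = £8,445.29.

£8,445.29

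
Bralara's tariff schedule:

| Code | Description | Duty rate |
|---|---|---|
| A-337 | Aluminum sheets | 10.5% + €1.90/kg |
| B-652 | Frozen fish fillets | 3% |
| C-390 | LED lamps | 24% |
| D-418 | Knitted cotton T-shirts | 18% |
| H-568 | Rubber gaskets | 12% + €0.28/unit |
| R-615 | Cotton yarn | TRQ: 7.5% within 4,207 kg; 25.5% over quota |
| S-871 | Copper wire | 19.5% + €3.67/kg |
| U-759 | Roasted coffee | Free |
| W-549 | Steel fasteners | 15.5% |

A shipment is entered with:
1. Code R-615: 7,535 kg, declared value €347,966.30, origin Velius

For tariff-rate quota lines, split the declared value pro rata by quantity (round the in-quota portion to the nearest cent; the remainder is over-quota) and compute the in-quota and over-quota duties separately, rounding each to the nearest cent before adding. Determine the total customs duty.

€53,761.14

Line 1 (R-615, Velius, 7,535 kg, €347,966.30):
Code R-615 is under a tariff-rate quota (threshold 4,207 kg). In-quota: 4,207 kg at 7.5%; over-quota: 3,328 kg at 25.5%.
Pro-rata value split: in-quota = €347,966.30 × 4,207/7,535 = €194,279.26; over-quota = €347,966.30 − €194,279.26 = €153,687.04.
In-quota duty = €194,279.26 × 7.5% = €14,570.94. Over-quota duty = €153,687.04 × 25.5% = €39,190.20.
Line duty = €14,570.94 + €39,190.20 = €53,761.14.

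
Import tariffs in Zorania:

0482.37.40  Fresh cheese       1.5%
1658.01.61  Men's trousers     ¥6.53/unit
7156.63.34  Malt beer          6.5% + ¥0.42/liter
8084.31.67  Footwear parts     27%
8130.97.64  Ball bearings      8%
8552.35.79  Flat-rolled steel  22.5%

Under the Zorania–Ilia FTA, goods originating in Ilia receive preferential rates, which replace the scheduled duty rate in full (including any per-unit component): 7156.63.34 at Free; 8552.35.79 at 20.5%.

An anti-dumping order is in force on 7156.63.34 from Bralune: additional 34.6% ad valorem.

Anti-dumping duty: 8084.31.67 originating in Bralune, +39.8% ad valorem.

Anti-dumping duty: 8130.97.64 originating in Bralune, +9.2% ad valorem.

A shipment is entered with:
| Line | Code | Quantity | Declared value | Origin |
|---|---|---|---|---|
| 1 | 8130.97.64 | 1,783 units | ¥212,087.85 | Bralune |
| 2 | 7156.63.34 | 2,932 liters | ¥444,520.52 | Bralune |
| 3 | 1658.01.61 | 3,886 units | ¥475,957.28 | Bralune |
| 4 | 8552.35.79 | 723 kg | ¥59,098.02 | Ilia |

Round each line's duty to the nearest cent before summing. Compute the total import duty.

¥257,899.15

Line 1 (8130.97.64, Bralune, 1,783 units, ¥212,087.85):
Base rate for 8130.97.64 is 8%.
Additional duty on 8130.97.64 from Bralune: +9.2%. Applied ad valorem rate: 8% + 9.2% = 17.2%.
Duty = ¥212,087.85 × 17.2% = ¥36,479.11.
Line 2 (7156.63.34, Bralune, 2,932 liters, ¥444,520.52):
Base rate for 7156.63.34 is 6.5% + ¥0.42/liter.
7156.63.34 has an FTA preferential rate, but origin Bralune is not Ilia; base rate stands.
Additional duty on 7156.63.34 from Bralune: +34.6%. Applied ad valorem rate: 6.5% + 34.6% = 41.1%.
Duty = ¥444,520.52 × 41.1% + 2,932 × ¥0.42 = ¥183,929.37.
Line 3 (1658.01.61, Bralune, 3,886 units, ¥475,957.28):
Base rate for 1658.01.61 is ¥6.53/unit.
Duty = 3,886 × ¥6.53 = ¥25,375.58.
Line 4 (8552.35.79, Ilia, 723 kg, ¥59,098.02):
Base rate for 8552.35.79 is 22.5%.
Origin Ilia qualifies under the Zorania–Ilia agreement and 8552.35.79 is covered: preferential rate 20.5% applies instead.
Duty = ¥59,098.02 × 20.5% = ¥12,115.09.
Total = ¥36,479.11 + ¥183,929.37 + ¥25,375.58 + ¥12,115.09 = ¥257,899.15.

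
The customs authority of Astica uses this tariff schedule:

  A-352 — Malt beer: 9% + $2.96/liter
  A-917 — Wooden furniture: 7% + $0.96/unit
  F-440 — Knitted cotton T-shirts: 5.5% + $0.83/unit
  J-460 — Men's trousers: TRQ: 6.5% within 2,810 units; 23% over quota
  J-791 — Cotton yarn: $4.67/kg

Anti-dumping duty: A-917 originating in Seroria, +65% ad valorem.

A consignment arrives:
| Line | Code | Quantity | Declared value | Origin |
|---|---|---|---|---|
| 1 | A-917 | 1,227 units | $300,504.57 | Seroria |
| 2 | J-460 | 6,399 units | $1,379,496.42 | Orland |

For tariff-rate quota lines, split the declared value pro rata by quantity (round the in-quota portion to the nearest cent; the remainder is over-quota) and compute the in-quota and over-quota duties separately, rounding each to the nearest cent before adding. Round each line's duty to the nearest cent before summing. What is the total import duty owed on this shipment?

$434,871.72

Line 1 (A-917, Seroria, 1,227 units, $300,504.57):
Base rate for A-917 is 7% + $0.96/unit.
Additional duty on A-917 from Seroria: +65%. Applied ad valorem rate: 7% + 65% = 72%.
Duty = $300,504.57 × 72% + 1,227 × $0.96 = $217,541.21.
Line 2 (J-460, Orland, 6,399 units, $1,379,496.42):
Code J-460 is under a tariff-rate quota (threshold 2,810 units). In-quota: 2,810 units at 6.5%; over-quota: 3,589 units at 23%.
Pro-rata value split: in-quota = $1,379,496.42 × 2,810/6,399 = $605,779.80; over-quota = $1,379,496.42 − $605,779.80 = $773,716.62.
In-quota duty = $605,779.80 × 6.5% = $39,375.69. Over-quota duty = $773,716.62 × 23% = $177,954.82.
Line duty = $39,375.69 + $177,954.82 = $217,330.51.
Total = $217,541.21 + $217,330.51 = $434,871.72.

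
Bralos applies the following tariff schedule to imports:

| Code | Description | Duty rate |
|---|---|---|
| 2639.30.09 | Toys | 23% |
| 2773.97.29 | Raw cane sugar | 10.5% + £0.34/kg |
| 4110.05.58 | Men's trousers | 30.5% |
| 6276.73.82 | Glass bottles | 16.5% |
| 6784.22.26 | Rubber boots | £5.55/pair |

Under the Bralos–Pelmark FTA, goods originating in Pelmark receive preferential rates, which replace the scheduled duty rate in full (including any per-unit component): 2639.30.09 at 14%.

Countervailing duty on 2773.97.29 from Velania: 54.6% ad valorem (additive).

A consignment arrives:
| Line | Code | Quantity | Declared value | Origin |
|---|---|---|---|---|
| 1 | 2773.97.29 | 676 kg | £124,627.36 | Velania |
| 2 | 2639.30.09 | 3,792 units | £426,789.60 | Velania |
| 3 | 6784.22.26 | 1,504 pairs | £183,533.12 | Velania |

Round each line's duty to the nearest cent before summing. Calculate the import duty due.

£187,871.06

Line 1 (2773.97.29, Velania, 676 kg, £124,627.36):
Base rate for 2773.97.29 is 10.5% + £0.34/kg.
Additional duty on 2773.97.29 from Velania: +54.6%. Applied ad valorem rate: 10.5% + 54.6% = 65.1%.
Duty = £124,627.36 × 65.1% + 676 × £0.34 = £81,362.25.
Line 2 (2639.30.09, Velania, 3,792 units, £426,789.60):
Base rate for 2639.30.09 is 23%.
2639.30.09 has an FTA preferential rate, but origin Velania is not Pelmark; base rate stands.
Duty = £426,789.60 × 23% = £98,161.61.
Line 3 (6784.22.26, Velania, 1,504 pairs, £183,533.12):
Base rate for 6784.22.26 is £5.55/pair.
Duty = 1,504 × £5.55 = £8,347.20.
Total = £81,362.25 + £98,161.61 + £8,347.20 = £187,871.06.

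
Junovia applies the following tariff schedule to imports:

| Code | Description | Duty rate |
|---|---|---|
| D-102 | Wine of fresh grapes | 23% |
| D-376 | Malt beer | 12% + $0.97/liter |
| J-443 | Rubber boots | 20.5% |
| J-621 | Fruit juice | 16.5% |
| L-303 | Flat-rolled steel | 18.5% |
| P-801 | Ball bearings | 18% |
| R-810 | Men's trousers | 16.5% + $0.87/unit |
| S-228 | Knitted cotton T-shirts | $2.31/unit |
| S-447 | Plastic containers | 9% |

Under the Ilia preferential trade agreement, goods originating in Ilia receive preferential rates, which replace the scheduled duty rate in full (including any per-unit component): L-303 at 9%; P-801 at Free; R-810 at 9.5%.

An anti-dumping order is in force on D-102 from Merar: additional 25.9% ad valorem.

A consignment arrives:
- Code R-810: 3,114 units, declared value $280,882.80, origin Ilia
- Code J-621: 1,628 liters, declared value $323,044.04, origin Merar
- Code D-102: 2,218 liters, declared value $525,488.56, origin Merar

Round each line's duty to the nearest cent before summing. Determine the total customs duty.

Line 1 (R-810, Ilia, 3,114 units, $280,882.80):
Base rate for R-810 is 16.5% + $0.87/unit.
Origin Ilia qualifies under the Junovia–Ilia agreement and R-810 is covered: preferential rate 9.5% applies instead.
Duty = $280,882.80 × 9.5% = $26,683.87.
Line 2 (J-621, Merar, 1,628 liters, $323,044.04):
Base rate for J-621 is 16.5%.
Duty = $323,044.04 × 16.5% = $53,302.27.
Line 3 (D-102, Merar, 2,218 liters, $525,488.56):
Base rate for D-102 is 23%.
Additional duty on D-102 from Merar: +25.9%. Applied ad valorem rate: 23% + 25.9% = 48.9%.
Duty = $525,488.56 × 48.9% = $256,963.91.
Total = $26,683.87 + $53,302.27 + $256,963.91 = $336,950.05.

$336,950.05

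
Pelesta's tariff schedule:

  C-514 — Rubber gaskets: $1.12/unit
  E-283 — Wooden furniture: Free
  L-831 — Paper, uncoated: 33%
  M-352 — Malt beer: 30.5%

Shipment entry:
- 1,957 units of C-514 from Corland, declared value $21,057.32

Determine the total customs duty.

Line 1 (C-514, Corland, 1,957 units, $21,057.32):
Base rate for C-514 is $1.12/unit.
Duty = 1,957 × $1.12 = $2,191.84.

$2,191.84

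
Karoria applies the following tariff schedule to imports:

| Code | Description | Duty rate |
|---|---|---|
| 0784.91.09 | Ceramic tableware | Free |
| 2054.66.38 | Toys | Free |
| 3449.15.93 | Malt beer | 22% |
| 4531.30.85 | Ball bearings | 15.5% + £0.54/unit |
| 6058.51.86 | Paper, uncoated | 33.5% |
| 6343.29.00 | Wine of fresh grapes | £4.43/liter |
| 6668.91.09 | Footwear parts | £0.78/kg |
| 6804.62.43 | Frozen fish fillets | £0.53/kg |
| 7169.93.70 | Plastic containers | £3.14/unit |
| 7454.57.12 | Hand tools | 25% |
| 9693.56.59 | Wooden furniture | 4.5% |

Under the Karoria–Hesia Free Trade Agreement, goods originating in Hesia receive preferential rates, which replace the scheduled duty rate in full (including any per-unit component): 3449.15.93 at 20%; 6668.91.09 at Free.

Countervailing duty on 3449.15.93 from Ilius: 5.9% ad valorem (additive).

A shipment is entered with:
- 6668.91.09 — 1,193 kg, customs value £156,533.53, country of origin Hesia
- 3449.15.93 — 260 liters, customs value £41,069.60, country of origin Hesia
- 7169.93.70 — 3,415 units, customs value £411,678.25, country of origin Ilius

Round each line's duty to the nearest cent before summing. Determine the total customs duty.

Line 1 (6668.91.09, Hesia, 1,193 kg, £156,533.53):
Base rate for 6668.91.09 is £0.78/kg.
Origin Hesia qualifies under the Karoria–Hesia agreement and 6668.91.09 is covered: preferential rate Free applies instead.
Duty = £156,533.53 × 0% = £0.00.
Line 2 (3449.15.93, Hesia, 260 liters, £41,069.60):
Base rate for 3449.15.93 is 22%.
Origin Hesia qualifies under the Karoria–Hesia agreement and 3449.15.93 is covered: preferential rate 20% applies instead.
The additional-duty order on 3449.15.93 targets Ilius, not Hesia; it does not apply.
Duty = £41,069.60 × 20% = £8,213.92.
Line 3 (7169.93.70, Ilius, 3,415 units, £411,678.25):
Base rate for 7169.93.70 is £3.14/unit.
Duty = 3,415 × £3.14 = £10,723.10.
Total = £0.00 + £8,213.92 + £10,723.10 = £18,937.02.

£18,937.02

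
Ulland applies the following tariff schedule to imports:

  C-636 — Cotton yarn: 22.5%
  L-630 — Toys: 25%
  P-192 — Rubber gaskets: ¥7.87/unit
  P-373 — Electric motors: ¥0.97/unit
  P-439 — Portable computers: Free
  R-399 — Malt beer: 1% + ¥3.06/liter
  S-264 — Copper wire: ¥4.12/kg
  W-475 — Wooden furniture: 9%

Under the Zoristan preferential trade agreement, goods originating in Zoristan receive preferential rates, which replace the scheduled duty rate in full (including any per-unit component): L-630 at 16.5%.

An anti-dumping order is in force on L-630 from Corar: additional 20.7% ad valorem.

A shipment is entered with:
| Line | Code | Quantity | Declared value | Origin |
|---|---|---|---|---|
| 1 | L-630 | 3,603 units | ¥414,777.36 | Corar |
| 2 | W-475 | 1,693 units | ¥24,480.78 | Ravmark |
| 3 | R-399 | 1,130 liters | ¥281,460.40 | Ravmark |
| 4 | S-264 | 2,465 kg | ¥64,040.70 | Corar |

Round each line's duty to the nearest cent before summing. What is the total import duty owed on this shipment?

Line 1 (L-630, Corar, 3,603 units, ¥414,777.36):
Base rate for L-630 is 25%.
L-630 has an FTA preferential rate, but origin Corar is not Zoristan; base rate stands.
Additional duty on L-630 from Corar: +20.7%. Applied ad valorem rate: 25% + 20.7% = 45.7%.
Duty = ¥414,777.36 × 45.7% = ¥189,553.25.
Line 2 (W-475, Ravmark, 1,693 units, ¥24,480.78):
Base rate for W-475 is 9%.
Duty = ¥24,480.78 × 9% = ¥2,203.27.
Line 3 (R-399, Ravmark, 1,130 liters, ¥281,460.40):
Base rate for R-399 is 1% + ¥3.06/liter.
Duty = ¥281,460.40 × 1% + 1,130 × ¥3.06 = ¥6,272.40.
Line 4 (S-264, Corar, 2,465 kg, ¥64,040.70):
Base rate for S-264 is ¥4.12/kg.
Duty = 2,465 × ¥4.12 = ¥10,155.80.
Total = ¥189,553.25 + ¥2,203.27 + ¥6,272.40 + ¥10,155.80 = ¥208,184.72.

¥208,184.72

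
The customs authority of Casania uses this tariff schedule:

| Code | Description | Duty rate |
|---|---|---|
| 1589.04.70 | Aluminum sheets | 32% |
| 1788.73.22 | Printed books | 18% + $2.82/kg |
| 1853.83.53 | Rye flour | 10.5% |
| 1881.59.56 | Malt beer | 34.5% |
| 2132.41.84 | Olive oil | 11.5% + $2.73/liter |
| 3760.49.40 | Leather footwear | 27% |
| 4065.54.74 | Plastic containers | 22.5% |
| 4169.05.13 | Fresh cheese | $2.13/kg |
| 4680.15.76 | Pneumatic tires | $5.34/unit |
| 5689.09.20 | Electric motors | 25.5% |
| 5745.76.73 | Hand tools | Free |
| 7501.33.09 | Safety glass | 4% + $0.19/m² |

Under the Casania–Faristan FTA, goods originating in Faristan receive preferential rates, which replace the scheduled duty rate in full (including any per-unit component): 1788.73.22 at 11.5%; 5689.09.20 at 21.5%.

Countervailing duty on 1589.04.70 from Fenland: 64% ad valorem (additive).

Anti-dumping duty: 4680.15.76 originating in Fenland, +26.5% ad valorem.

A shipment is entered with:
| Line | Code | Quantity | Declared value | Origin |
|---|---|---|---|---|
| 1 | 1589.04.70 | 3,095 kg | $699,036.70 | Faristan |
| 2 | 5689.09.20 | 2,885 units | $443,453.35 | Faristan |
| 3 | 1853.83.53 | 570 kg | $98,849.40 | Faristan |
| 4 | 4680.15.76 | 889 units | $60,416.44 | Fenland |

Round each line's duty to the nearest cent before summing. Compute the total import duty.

Line 1 (1589.04.70, Faristan, 3,095 kg, $699,036.70):
Base rate for 1589.04.70 is 32%.
Origin Faristan is the FTA partner but 1589.04.70 is not on the preference list; base rate stands.
The additional-duty order on 1589.04.70 targets Fenland, not Faristan; it does not apply.
Duty = $699,036.70 × 32% = $223,691.74.
Line 2 (5689.09.20, Faristan, 2,885 units, $443,453.35):
Base rate for 5689.09.20 is 25.5%.
Origin Faristan qualifies under the Casania–Faristan agreement and 5689.09.20 is covered: preferential rate 21.5% applies instead.
Duty = $443,453.35 × 21.5% = $95,342.47.
Line 3 (1853.83.53, Faristan, 570 kg, $98,849.40):
Base rate for 1853.83.53 is 10.5%.
Origin Faristan is the FTA partner but 1853.83.53 is not on the preference list; base rate stands.
Duty = $98,849.40 × 10.5% = $10,379.19.
Line 4 (4680.15.76, Fenland, 889 units, $60,416.44):
Base rate for 4680.15.76 is $5.34/unit.
Additional duty on 4680.15.76 from Fenland: +26.5% ad valorem. Applied ad valorem rate = 26.5%.
Duty = $60,416.44 × 26.5% + 889 × $5.34 = $20,757.62.
Total = $223,691.74 + $95,342.47 + $10,379.19 + $20,757.62 = $350,171.02.

$350,171.02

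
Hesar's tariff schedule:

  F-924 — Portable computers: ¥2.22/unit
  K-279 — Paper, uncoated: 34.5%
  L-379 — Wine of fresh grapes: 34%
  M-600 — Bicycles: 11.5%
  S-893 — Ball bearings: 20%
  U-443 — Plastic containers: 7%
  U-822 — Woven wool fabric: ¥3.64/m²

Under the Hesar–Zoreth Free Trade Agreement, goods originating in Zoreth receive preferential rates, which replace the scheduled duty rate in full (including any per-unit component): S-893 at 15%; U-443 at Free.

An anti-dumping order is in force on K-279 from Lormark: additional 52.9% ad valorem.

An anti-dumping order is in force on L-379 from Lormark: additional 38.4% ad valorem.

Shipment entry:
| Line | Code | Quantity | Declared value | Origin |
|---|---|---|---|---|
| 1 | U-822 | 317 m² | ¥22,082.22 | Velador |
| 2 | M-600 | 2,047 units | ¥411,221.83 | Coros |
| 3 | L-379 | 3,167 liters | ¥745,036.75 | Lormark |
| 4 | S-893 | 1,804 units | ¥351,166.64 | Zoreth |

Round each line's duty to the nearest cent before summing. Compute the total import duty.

¥640,526.00

Line 1 (U-822, Velador, 317 m², ¥22,082.22):
Base rate for U-822 is ¥3.64/m².
Duty = 317 × ¥3.64 = ¥1,153.88.
Line 2 (M-600, Coros, 2,047 units, ¥411,221.83):
Base rate for M-600 is 11.5%.
Duty = ¥411,221.83 × 11.5% = ¥47,290.51.
Line 3 (L-379, Lormark, 3,167 liters, ¥745,036.75):
Base rate for L-379 is 34%.
Additional duty on L-379 from Lormark: +38.4%. Applied ad valorem rate: 34% + 38.4% = 72.4%.
Duty = ¥745,036.75 × 72.4% = ¥539,406.61.
Line 4 (S-893, Zoreth, 1,804 units, ¥351,166.64):
Base rate for S-893 is 20%.
Origin Zoreth qualifies under the Hesar–Zoreth agreement and S-893 is covered: preferential rate 15% applies instead.
Duty = ¥351,166.64 × 15% = ¥52,675.00.
Total = ¥1,153.88 + ¥47,290.51 + ¥539,406.61 + ¥52,675.00 = ¥640,526.00.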